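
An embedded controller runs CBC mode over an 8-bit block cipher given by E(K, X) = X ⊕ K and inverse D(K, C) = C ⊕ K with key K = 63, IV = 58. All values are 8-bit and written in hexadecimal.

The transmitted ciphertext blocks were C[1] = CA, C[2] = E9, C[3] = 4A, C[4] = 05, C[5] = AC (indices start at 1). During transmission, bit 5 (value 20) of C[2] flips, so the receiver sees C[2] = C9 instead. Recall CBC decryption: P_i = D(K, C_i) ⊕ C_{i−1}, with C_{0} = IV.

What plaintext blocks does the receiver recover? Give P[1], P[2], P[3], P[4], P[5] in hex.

P[1] = F1, P[2] = 60, P[3] = E0, P[4] = 2C, P[5] = CA

Only C[2] changed, to C9. In CBC, a change in C_i garbles P_i and flips the same bit in P_{i+1}. Decrypting the received ciphertext:
P[1]: D(K, CA) = A9; A9 ⊕ 58 = F1.
P[2]: D(K, C9) = AA; AA ⊕ CA = 60.
P[3]: D(K, 4A) = 29; 29 ⊕ C9 = E0.
P[4]: D(K, 05) = 66; 66 ⊕ 4A = 2C.
P[5]: D(K, AC) = CF; CF ⊕ 05 = CA.
Blocks that differ from the original plaintext: P[2], P[3].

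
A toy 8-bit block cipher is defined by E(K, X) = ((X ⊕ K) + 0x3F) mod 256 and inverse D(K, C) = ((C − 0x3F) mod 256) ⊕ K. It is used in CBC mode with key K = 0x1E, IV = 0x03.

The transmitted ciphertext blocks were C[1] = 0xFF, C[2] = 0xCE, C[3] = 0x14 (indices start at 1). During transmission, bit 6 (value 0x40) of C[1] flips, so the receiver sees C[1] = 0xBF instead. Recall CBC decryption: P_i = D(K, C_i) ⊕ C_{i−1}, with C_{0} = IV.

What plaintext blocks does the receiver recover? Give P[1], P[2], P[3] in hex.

P[1] = 0x9D, P[2] = 0x2E, P[3] = 0x05

Only C[1] changed, to 0xBF. In CBC, a change in C_i garbles P_i and flips the same bit in P_{i+1}. Decrypting the received ciphertext:
P[1]: D(K, 0xBF) = 0x9E; 0x9E ⊕ 0x03 = 0x9D.
P[2]: D(K, 0xCE) = 0x91; 0x91 ⊕ 0xBF = 0x2E.
P[3]: D(K, 0x14) = 0xCB; 0xCB ⊕ 0xCE = 0x05.
Blocks that differ from the original plaintext: P[1], P[2].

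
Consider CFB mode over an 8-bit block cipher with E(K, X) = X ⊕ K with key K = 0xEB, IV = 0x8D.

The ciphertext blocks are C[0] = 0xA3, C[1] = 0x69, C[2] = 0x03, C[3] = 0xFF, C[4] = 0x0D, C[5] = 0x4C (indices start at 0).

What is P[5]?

CFB decryption: P_i = C_i ⊕ E(K, C_{i−1}), with C_{−1} = IV.
P[5]: E(K, 0x0D) = 0xE6; 0x4C ⊕ 0xE6 = 0xAA.

P[5] = 0xAA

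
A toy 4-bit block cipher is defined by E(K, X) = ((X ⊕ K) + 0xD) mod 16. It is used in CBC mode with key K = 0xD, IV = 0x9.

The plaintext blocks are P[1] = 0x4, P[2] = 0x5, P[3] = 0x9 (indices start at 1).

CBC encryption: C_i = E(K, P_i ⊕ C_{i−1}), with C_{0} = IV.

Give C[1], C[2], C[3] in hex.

C[1] = 0xD, C[2] = 0x2, C[3] = 0x3

C[1]: P[1] ⊕ 0x9 = 0xD; E(K, 0xD) = 0xD.
C[2]: P[2] ⊕ 0xD = 0x8; E(K, 0x8) = 0x2.
C[3]: P[3] ⊕ 0x2 = 0xB; E(K, 0xB) = 0x3.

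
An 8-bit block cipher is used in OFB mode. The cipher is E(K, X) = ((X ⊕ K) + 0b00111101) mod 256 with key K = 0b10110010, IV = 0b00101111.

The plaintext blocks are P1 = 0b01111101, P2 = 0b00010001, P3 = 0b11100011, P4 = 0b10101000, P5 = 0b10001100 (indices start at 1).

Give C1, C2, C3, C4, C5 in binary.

C1 = 0b10100111, C2 = 0b10110100, C3 = 0b10110111, C4 = 0b10001011, C5 = 0b01000010

OFB encryption: S_i = E(K, S_{i−1}) with S_{0} = IV; C_i = P_i ⊕ S_i.
C1: S = E(K, 0b00101111) = 0b11011010; 0b01111101 ⊕ 0b11011010 = 0b10100111.
C2: S = E(K, 0b11011010) = 0b10100101; 0b00010001 ⊕ 0b10100101 = 0b10110100.
C3: S = E(K, 0b10100101) = 0b01010100; 0b11100011 ⊕ 0b01010100 = 0b10110111.
C4: S = E(K, 0b01010100) = 0b00100011; 0b10101000 ⊕ 0b00100011 = 0b10001011.
C5: S = E(K, 0b00100011) = 0b11001110; 0b10001100 ⊕ 0b11001110 = 0b01000010.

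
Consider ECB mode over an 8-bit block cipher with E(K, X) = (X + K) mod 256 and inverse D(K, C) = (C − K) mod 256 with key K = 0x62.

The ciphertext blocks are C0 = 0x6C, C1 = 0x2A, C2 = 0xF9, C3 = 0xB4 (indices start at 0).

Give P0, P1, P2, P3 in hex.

P0 = 0x0A, P1 = 0xC8, P2 = 0x97, P3 = 0x52

ECB decryption: P_i = D(K, C_i).
P0: D(K, 0x6C) = 0x0A.
P1: D(K, 0x2A) = 0xC8.
P2: D(K, 0xF9) = 0x97.
P3: D(K, 0xB4) = 0x52.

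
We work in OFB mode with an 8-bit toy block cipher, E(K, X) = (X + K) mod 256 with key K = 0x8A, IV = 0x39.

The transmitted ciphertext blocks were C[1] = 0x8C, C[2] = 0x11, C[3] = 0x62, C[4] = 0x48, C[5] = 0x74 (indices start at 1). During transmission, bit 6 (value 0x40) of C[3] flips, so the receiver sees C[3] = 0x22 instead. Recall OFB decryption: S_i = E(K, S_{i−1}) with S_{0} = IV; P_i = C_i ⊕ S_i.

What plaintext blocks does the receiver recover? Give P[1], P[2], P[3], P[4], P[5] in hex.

P[1] = 0x4F, P[2] = 0x5C, P[3] = 0xF5, P[4] = 0x29, P[5] = 0x9F

Only C[3] changed, to 0x22. In OFB, a change in C_i flips the same bit in P_i only; the keystream is unaffected. Decrypting the received ciphertext:
P[1]: S = E(K, 0x39) = 0xC3; 0x8C ⊕ 0xC3 = 0x4F.
P[2]: S = E(K, 0xC3) = 0x4D; 0x11 ⊕ 0x4D = 0x5C.
P[3]: S = E(K, 0x4D) = 0xD7; 0x22 ⊕ 0xD7 = 0xF5.
P[4]: S = E(K, 0xD7) = 0x61; 0x48 ⊕ 0x61 = 0x29.
P[5]: S = E(K, 0x61) = 0xEB; 0x74 ⊕ 0xEB = 0x9F.
Blocks that differ from the original plaintext: P[3].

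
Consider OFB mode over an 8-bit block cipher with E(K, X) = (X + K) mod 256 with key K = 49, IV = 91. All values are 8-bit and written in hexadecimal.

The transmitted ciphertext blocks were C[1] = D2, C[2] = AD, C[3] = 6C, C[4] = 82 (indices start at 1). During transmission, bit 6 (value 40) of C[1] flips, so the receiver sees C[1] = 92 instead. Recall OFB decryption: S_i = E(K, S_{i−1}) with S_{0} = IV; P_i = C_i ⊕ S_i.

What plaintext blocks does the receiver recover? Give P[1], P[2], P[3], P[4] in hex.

P[1] = 48, P[2] = 8E, P[3] = 00, P[4] = 37

Only C[1] changed, to 92. In OFB, a change in C_i flips the same bit in P_i only; the keystream is unaffected. Decrypting the received ciphertext:
P[1]: S = E(K, 91) = DA; 92 ⊕ DA = 48.
P[2]: S = E(K, DA) = 23; AD ⊕ 23 = 8E.
P[3]: S = E(K, 23) = 6C; 6C ⊕ 6C = 00.
P[4]: S = E(K, 6C) = B5; 82 ⊕ B5 = 37.
Blocks that differ from the original plaintext: P[1].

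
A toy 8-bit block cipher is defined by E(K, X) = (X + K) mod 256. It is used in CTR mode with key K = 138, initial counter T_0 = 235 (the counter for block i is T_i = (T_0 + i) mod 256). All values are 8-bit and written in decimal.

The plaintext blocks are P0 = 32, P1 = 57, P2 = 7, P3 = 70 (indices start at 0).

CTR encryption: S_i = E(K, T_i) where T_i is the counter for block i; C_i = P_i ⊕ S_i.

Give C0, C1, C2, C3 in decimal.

C0: T = 235, S = E(K, T) = 117; 32 ⊕ 117 = 85.
C1: T = 236, S = E(K, T) = 118; 57 ⊕ 118 = 79.
C2: T = 237, S = E(K, T) = 119; 7 ⊕ 119 = 112.
C3: T = 238, S = E(K, T) = 120; 70 ⊕ 120 = 62.

C0 = 85, C1 = 79, C2 = 112, C3 = 62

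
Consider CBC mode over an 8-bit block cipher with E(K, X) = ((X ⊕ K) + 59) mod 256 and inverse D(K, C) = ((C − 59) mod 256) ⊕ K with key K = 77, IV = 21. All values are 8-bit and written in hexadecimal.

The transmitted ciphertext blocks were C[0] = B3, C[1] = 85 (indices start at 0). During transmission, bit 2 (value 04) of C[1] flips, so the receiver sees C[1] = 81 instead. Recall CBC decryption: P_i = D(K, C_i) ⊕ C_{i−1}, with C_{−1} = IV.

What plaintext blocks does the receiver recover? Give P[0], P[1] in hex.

P[0] = 0C, P[1] = EC

Only C[1] changed, to 81. In CBC, a change in C_i garbles P_i and flips the same bit in P_{i+1}. Decrypting the received ciphertext:
P[0]: D(K, B3) = 2D; 2D ⊕ 21 = 0C.
P[1]: D(K, 81) = 5F; 5F ⊕ B3 = EC.
Blocks that differ from the original plaintext: P[1].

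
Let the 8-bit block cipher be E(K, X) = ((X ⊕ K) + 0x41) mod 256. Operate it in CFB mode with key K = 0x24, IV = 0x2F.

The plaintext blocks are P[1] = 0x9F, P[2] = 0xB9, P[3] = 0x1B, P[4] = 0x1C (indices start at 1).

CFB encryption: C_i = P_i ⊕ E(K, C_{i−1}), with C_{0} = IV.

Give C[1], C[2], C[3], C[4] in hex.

C[1] = 0xD3, C[2] = 0x81, C[3] = 0xFD, C[4] = 0x06

C[1]: E(K, 0x2F) = 0x4C; 0x9F ⊕ 0x4C = 0xD3.
C[2]: E(K, 0xD3) = 0x38; 0xB9 ⊕ 0x38 = 0x81.
C[3]: E(K, 0x81) = 0xE6; 0x1B ⊕ 0xE6 = 0xFD.
C[4]: E(K, 0xFD) = 0x1A; 0x1C ⊕ 0x1A = 0x06.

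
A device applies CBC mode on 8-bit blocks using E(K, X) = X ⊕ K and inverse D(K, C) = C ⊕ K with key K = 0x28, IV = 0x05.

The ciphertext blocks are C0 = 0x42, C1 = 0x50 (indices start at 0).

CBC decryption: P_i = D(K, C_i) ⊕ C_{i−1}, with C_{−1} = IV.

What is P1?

P1 = 0x3A

P1: D(K, 0x50) = 0x78; 0x78 ⊕ 0x42 = 0x3A.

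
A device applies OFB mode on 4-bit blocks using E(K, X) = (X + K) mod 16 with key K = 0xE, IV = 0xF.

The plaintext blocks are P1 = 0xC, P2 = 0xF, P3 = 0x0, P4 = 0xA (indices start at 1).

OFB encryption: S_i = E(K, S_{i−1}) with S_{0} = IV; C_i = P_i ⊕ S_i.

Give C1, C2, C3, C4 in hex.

C1 = 0x1, C2 = 0x4, C3 = 0x9, C4 = 0xD

C1: S = E(K, 0xF) = 0xD; 0xC ⊕ 0xD = 0x1.
C2: S = E(K, 0xD) = 0xB; 0xF ⊕ 0xB = 0x4.
C3: S = E(K, 0xB) = 0x9; 0x0 ⊕ 0x9 = 0x9.
C4: S = E(K, 0x9) = 0x7; 0xA ⊕ 0x7 = 0xD.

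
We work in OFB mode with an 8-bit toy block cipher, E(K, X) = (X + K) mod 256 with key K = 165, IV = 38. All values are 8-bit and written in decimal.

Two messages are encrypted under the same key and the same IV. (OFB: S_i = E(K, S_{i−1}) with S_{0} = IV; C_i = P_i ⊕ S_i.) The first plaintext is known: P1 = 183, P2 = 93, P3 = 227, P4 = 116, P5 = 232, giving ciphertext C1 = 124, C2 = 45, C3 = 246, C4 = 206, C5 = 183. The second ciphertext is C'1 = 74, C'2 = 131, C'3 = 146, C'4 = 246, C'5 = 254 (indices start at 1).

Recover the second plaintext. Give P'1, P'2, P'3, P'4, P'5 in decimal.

In OFB with a reused IV, both messages share the same keystream S_i, so C_i ⊕ C'_i = P_i ⊕ P'_i and thus P'_i = P_i ⊕ C_i ⊕ C'_i.
P'1: 183 ⊕ 124 ⊕ 74 = 129.
P'2: 93 ⊕ 45 ⊕ 131 = 243.
P'3: 227 ⊕ 246 ⊕ 146 = 135.
P'4: 116 ⊕ 206 ⊕ 246 = 76.
P'5: 232 ⊕ 183 ⊕ 254 = 161.

P'1 = 129, P'2 = 243, P'3 = 135, P'4 = 76, P'5 = 161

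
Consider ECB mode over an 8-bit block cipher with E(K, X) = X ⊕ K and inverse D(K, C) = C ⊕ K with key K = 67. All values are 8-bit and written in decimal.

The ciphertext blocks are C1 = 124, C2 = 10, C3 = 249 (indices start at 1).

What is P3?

P3 = 186

ECB decryption: P_i = D(K, C_i).
P3: D(K, 249) = 186.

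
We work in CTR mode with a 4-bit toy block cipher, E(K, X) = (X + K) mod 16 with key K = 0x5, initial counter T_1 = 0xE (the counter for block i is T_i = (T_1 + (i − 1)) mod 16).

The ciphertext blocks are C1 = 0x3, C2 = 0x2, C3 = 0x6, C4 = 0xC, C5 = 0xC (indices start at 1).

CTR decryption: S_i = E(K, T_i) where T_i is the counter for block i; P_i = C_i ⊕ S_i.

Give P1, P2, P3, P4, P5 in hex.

P1: T = 0xE, S = E(K, T) = 0x3; 0x3 ⊕ 0x3 = 0x0.
P2: T = 0xF, S = E(K, T) = 0x4; 0x2 ⊕ 0x4 = 0x6.
P3: T = 0x0, S = E(K, T) = 0x5; 0x6 ⊕ 0x5 = 0x3.
P4: T = 0x1, S = E(K, T) = 0x6; 0xC ⊕ 0x6 = 0xA.
P5: T = 0x2, S = E(K, T) = 0x7; 0xC ⊕ 0x7 = 0xB.

P1 = 0x0, P2 = 0x6, P3 = 0x3, P4 = 0xA, P5 = 0xB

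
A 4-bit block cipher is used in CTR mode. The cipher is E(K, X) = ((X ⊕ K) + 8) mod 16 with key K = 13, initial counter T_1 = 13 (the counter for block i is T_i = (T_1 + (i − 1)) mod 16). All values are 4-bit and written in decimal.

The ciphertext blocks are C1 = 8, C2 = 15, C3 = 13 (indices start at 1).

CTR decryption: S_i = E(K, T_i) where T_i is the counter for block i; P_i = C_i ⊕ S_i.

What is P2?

P2: T = 14, S = E(K, T) = 11; 15 ⊕ 11 = 4.

P2 = 4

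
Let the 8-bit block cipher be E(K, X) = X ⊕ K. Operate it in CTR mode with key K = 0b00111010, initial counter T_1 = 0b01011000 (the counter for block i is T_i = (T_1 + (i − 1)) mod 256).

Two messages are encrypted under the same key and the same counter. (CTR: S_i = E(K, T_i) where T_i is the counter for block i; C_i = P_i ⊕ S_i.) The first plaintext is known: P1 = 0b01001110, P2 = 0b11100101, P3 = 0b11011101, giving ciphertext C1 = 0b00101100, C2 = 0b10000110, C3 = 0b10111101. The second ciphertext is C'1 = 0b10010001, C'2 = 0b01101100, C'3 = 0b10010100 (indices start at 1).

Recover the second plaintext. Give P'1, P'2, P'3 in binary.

In CTR with a reused counter, both messages share the same keystream S_i, so C_i ⊕ C'_i = P_i ⊕ P'_i and thus P'_i = P_i ⊕ C_i ⊕ C'_i.
P'1: 0b01001110 ⊕ 0b00101100 ⊕ 0b10010001 = 0b11110011.
P'2: 0b11100101 ⊕ 0b10000110 ⊕ 0b01101100 = 0b00001111.
P'3: 0b11011101 ⊕ 0b10111101 ⊕ 0b10010100 = 0b11110100.

P'1 = 0b11110011, P'2 = 0b00001111, P'3 = 0b11110100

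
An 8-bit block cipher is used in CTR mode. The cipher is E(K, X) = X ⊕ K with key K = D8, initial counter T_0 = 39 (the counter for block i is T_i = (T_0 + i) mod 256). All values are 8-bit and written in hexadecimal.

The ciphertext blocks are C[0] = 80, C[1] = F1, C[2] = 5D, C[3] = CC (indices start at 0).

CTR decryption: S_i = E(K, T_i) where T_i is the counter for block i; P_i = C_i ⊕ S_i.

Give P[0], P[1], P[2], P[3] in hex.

P[0]: T = 39, S = E(K, T) = E1; 80 ⊕ E1 = 61.
P[1]: T = 3A, S = E(K, T) = E2; F1 ⊕ E2 = 13.
P[2]: T = 3B, S = E(K, T) = E3; 5D ⊕ E3 = BE.
P[3]: T = 3C, S = E(K, T) = E4; CC ⊕ E4 = 28.

P[0] = 61, P[1] = 13, P[2] = BE, P[3] = 28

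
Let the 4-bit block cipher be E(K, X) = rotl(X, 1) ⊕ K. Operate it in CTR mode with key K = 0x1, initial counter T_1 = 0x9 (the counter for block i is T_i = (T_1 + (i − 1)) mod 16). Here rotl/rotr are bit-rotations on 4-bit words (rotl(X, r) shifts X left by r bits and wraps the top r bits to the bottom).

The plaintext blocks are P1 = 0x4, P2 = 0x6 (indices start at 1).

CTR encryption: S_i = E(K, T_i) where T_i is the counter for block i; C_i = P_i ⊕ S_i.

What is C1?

C1: T = 0x9, S = E(K, T) = 0x2; 0x4 ⊕ 0x2 = 0x6.

C1 = 0x6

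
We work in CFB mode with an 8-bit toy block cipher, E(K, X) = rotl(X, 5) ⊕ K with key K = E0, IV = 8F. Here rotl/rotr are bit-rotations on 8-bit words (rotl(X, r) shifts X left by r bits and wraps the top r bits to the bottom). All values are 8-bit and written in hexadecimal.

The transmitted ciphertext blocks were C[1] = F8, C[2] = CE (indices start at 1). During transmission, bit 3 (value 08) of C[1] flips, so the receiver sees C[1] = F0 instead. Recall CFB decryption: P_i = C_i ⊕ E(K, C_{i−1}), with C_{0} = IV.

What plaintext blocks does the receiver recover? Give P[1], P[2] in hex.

Only C[1] changed, to F0. In CFB, a change in C_i flips the same bit in P_i and garbles P_{i+1}. Decrypting the received ciphertext:
P[1]: E(K, 8F) = 11; F0 ⊕ 11 = E1.
P[2]: E(K, F0) = FE; CE ⊕ FE = 30.
Blocks that differ from the original plaintext: P[1], P[2].

P[1] = E1, P[2] = 30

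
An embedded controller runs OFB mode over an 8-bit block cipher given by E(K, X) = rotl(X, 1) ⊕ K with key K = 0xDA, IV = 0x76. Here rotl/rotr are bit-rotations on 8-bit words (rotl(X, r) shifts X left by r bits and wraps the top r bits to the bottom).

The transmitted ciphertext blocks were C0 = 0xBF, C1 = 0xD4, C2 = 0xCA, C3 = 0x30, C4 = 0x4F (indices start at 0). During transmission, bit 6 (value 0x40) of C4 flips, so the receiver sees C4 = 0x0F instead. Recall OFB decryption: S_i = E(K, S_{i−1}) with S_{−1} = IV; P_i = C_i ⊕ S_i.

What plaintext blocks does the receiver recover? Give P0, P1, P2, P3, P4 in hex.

Only C4 changed, to 0x0F. In OFB, a change in C_i flips the same bit in P_i only; the keystream is unaffected. Decrypting the received ciphertext:
P0: S = E(K, 0x76) = 0x36; 0xBF ⊕ 0x36 = 0x89.
P1: S = E(K, 0x36) = 0xB6; 0xD4 ⊕ 0xB6 = 0x62.
P2: S = E(K, 0xB6) = 0xB7; 0xCA ⊕ 0xB7 = 0x7D.
P3: S = E(K, 0xB7) = 0xB5; 0x30 ⊕ 0xB5 = 0x85.
P4: S = E(K, 0xB5) = 0xB1; 0x0F ⊕ 0xB1 = 0xBE.
Blocks that differ from the original plaintext: P4.

P0 = 0x89, P1 = 0x62, P2 = 0x7D, P3 = 0x85, P4 = 0xBE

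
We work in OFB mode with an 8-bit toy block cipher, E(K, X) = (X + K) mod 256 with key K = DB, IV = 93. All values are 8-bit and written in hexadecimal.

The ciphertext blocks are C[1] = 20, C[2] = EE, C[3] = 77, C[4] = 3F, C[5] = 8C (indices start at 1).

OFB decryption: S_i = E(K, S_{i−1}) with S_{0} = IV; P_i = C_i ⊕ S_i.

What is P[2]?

P[1]: S = E(K, 93) = 6E; 20 ⊕ 6E = 4E.
P[2]: S = E(K, 6E) = 49; EE ⊕ 49 = A7.

P[2] = A7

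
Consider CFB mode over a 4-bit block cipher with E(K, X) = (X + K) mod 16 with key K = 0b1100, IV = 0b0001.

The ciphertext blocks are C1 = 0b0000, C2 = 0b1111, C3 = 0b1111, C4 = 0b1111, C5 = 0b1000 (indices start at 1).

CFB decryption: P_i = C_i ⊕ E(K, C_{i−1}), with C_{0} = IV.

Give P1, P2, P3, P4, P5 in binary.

P1 = 0b1101, P2 = 0b0011, P3 = 0b0100, P4 = 0b0100, P5 = 0b0011

P1: E(K, 0b0001) = 0b1101; 0b0000 ⊕ 0b1101 = 0b1101.
P2: E(K, 0b0000) = 0b1100; 0b1111 ⊕ 0b1100 = 0b0011.
P3: E(K, 0b1111) = 0b1011; 0b1111 ⊕ 0b1011 = 0b0100.
P4: E(K, 0b1111) = 0b1011; 0b1111 ⊕ 0b1011 = 0b0100.
P5: E(K, 0b1111) = 0b1011; 0b1000 ⊕ 0b1011 = 0b0011.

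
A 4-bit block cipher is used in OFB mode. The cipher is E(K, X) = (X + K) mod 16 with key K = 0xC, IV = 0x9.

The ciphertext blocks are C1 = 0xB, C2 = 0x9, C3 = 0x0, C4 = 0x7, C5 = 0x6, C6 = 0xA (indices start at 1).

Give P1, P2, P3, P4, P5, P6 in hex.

P1 = 0xE, P2 = 0x8, P3 = 0xD, P4 = 0xE, P5 = 0x3, P6 = 0xB

OFB decryption: S_i = E(K, S_{i−1}) with S_{0} = IV; P_i = C_i ⊕ S_i.
P1: S = E(K, 0x9) = 0x5; 0xB ⊕ 0x5 = 0xE.
P2: S = E(K, 0x5) = 0x1; 0x9 ⊕ 0x1 = 0x8.
P3: S = E(K, 0x1) = 0xD; 0x0 ⊕ 0xD = 0xD.
P4: S = E(K, 0xD) = 0x9; 0x7 ⊕ 0x9 = 0xE.
P5: S = E(K, 0x9) = 0x5; 0x6 ⊕ 0x5 = 0x3.
P6: S = E(K, 0x5) = 0x1; 0xA ⊕ 0x1 = 0xB.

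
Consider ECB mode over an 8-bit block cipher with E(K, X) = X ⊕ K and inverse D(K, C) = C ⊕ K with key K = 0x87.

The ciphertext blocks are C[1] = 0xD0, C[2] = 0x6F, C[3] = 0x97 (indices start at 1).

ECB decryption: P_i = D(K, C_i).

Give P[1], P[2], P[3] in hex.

P[1] = 0x57, P[2] = 0xE8, P[3] = 0x10

P[1]: D(K, 0xD0) = 0x57.
P[2]: D(K, 0x6F) = 0xE8.
P[3]: D(K, 0x97) = 0x10.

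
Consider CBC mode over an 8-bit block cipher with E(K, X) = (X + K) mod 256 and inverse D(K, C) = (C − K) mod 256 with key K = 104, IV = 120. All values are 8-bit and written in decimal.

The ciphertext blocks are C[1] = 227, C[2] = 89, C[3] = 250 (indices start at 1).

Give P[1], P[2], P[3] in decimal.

CBC decryption: P_i = D(K, C_i) ⊕ C_{i−1}, with C_{0} = IV.
P[1]: D(K, 227) = 123; 123 ⊕ 120 = 3.
P[2]: D(K, 89) = 241; 241 ⊕ 227 = 18.
P[3]: D(K, 250) = 146; 146 ⊕ 89 = 203.

P[1] = 3, P[2] = 18, P[3] = 203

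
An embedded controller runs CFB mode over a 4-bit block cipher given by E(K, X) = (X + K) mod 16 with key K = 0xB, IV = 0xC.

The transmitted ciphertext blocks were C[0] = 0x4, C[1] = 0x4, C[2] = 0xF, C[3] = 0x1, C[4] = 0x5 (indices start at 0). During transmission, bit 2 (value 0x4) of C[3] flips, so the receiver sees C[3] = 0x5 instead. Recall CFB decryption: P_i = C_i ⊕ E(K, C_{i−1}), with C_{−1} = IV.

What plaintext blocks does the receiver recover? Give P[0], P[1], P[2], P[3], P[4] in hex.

P[0] = 0x3, P[1] = 0xB, P[2] = 0x0, P[3] = 0xF, P[4] = 0x5

Only C[3] changed, to 0x5. In CFB, a change in C_i flips the same bit in P_i and garbles P_{i+1}. Decrypting the received ciphertext:
P[0]: E(K, 0xC) = 0x7; 0x4 ⊕ 0x7 = 0x3.
P[1]: E(K, 0x4) = 0xF; 0x4 ⊕ 0xF = 0xB.
P[2]: E(K, 0x4) = 0xF; 0xF ⊕ 0xF = 0x0.
P[3]: E(K, 0xF) = 0xA; 0x5 ⊕ 0xA = 0xF.
P[4]: E(K, 0x5) = 0x0; 0x5 ⊕ 0x0 = 0x5.
Blocks that differ from the original plaintext: P[3], P[4].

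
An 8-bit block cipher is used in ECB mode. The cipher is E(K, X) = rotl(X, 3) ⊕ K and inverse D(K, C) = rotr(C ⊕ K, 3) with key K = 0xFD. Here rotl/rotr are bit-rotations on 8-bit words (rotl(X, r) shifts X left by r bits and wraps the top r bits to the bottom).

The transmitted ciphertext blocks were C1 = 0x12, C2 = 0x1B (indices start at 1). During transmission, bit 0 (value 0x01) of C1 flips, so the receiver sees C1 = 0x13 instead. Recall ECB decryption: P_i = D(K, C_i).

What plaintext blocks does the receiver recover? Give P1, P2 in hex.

Only C1 changed, to 0x13. In ECB, a change in C_i affects only P_i. Decrypting the received ciphertext:
P1: D(K, 0x13) = 0xDD.
P2: D(K, 0x1B) = 0xDC.
Blocks that differ from the original plaintext: P1.

P1 = 0xDD, P2 = 0xDC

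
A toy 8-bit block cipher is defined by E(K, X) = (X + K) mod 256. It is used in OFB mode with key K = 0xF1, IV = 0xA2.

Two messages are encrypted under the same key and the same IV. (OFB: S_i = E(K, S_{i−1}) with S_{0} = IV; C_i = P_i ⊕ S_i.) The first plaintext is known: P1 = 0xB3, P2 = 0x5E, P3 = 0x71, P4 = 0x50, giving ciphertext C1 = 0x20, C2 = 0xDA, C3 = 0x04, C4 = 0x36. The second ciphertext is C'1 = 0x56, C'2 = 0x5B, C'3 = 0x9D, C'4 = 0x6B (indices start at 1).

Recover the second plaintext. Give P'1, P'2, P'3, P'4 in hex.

In OFB with a reused IV, both messages share the same keystream S_i, so C_i ⊕ C'_i = P_i ⊕ P'_i and thus P'_i = P_i ⊕ C_i ⊕ C'_i.
P'1: 0xB3 ⊕ 0x20 ⊕ 0x56 = 0xC5.
P'2: 0x5E ⊕ 0xDA ⊕ 0x5B = 0xDF.
P'3: 0x71 ⊕ 0x04 ⊕ 0x9D = 0xE8.
P'4: 0x50 ⊕ 0x36 ⊕ 0x6B = 0x0D.

P'1 = 0xC5, P'2 = 0xDF, P'3 = 0xE8, P'4 = 0x0D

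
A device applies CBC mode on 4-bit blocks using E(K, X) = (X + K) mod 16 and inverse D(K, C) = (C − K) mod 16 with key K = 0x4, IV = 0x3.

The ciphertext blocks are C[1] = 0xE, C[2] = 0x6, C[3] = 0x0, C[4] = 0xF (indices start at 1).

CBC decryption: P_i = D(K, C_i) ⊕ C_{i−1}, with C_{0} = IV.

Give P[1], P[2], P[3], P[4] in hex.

P[1]: D(K, 0xE) = 0xA; 0xA ⊕ 0x3 = 0x9.
P[2]: D(K, 0x6) = 0x2; 0x2 ⊕ 0xE = 0xC.
P[3]: D(K, 0x0) = 0xC; 0xC ⊕ 0x6 = 0xA.
P[4]: D(K, 0xF) = 0xB; 0xB ⊕ 0x0 = 0xB.

P[1] = 0x9, P[2] = 0xC, P[3] = 0xA, P[4] = 0xB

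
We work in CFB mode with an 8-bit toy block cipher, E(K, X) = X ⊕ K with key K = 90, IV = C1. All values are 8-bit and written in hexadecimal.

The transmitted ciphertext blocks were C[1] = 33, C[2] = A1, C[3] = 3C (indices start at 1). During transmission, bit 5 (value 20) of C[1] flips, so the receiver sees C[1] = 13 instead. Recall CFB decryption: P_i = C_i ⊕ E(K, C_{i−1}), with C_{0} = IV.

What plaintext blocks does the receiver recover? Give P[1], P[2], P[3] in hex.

Only C[1] changed, to 13. In CFB, a change in C_i flips the same bit in P_i and garbles P_{i+1}. Decrypting the received ciphertext:
P[1]: E(K, C1) = 51; 13 ⊕ 51 = 42.
P[2]: E(K, 13) = 83; A1 ⊕ 83 = 22.
P[3]: E(K, A1) = 31; 3C ⊕ 31 = 0D.
Blocks that differ from the original plaintext: P[1], P[2].

P[1] = 42, P[2] = 22, P[3] = 0D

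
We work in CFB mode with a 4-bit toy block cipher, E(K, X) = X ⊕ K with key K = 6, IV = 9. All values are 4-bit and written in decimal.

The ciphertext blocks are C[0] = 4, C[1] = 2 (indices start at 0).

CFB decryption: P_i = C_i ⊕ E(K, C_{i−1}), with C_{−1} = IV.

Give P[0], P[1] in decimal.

P[0]: E(K, 9) = 15; 4 ⊕ 15 = 11.
P[1]: E(K, 4) = 2; 2 ⊕ 2 = 0.

P[0] = 11, P[1] = 0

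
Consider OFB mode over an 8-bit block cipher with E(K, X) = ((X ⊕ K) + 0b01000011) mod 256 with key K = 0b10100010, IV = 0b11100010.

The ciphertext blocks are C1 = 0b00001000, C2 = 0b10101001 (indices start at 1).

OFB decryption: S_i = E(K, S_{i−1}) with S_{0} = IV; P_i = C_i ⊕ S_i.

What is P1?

P1 = 0b10001011

P1: S = E(K, 0b11100010) = 0b10000011; 0b00001000 ⊕ 0b10000011 = 0b10001011.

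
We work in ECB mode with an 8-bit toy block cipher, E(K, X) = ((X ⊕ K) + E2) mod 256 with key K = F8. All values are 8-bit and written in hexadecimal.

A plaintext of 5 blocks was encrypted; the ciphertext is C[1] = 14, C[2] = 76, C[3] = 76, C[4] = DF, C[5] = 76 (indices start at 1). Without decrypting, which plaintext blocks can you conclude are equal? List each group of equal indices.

ECB encrypts each block independently with the same key, so equal ciphertext blocks imply equal plaintext blocks.
C[2] = C[3] = C[5] = 76, so P[2] = P[3] = P[5].

P[2] = P[3] = P[5]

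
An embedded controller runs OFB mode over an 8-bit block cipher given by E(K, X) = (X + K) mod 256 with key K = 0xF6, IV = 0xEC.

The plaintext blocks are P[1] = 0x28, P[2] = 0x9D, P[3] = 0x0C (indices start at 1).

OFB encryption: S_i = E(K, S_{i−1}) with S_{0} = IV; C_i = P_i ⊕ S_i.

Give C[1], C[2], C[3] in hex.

C[1] = 0xCA, C[2] = 0x45, C[3] = 0xC2

C[1]: S = E(K, 0xEC) = 0xE2; 0x28 ⊕ 0xE2 = 0xCA.
C[2]: S = E(K, 0xE2) = 0xD8; 0x9D ⊕ 0xD8 = 0x45.
C[3]: S = E(K, 0xD8) = 0xCE; 0x0C ⊕ 0xCE = 0xC2.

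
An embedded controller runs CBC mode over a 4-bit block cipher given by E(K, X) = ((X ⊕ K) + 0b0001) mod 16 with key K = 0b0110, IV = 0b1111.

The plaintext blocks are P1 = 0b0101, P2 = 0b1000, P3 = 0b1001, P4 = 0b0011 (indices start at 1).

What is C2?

CBC encryption: C_i = E(K, P_i ⊕ C_{i−1}), with C_{0} = IV.
C1: P1 ⊕ 0b1111 = 0b1010; E(K, 0b1010) = 0b1101.
C2: P2 ⊕ 0b1101 = 0b0101; E(K, 0b0101) = 0b0100.

C2 = 0b0100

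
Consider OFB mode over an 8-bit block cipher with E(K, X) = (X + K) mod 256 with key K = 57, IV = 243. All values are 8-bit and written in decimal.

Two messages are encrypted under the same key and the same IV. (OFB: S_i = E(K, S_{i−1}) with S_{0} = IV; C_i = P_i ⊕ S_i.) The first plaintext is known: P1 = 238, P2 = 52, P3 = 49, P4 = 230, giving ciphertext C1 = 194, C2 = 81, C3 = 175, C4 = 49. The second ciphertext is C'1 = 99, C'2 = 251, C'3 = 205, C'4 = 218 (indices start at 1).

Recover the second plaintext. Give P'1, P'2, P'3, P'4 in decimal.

P'1 = 79, P'2 = 158, P'3 = 83, P'4 = 13

In OFB with a reused IV, both messages share the same keystream S_i, so C_i ⊕ C'_i = P_i ⊕ P'_i and thus P'_i = P_i ⊕ C_i ⊕ C'_i.
P'1: 238 ⊕ 194 ⊕ 99 = 79.
P'2: 52 ⊕ 81 ⊕ 251 = 158.
P'3: 49 ⊕ 175 ⊕ 205 = 83.
P'4: 230 ⊕ 49 ⊕ 218 = 13.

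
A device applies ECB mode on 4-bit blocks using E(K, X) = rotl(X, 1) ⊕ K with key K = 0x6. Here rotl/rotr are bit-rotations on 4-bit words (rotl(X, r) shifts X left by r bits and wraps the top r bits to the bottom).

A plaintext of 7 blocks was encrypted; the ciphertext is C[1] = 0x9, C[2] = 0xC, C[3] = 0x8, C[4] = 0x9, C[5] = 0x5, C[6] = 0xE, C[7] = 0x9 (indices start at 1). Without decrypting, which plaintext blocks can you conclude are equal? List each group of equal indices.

ECB encrypts each block independently with the same key, so equal ciphertext blocks imply equal plaintext blocks.
C[1] = C[4] = C[7] = 0x9, so P[1] = P[4] = P[7].

P[1] = P[4] = P[7]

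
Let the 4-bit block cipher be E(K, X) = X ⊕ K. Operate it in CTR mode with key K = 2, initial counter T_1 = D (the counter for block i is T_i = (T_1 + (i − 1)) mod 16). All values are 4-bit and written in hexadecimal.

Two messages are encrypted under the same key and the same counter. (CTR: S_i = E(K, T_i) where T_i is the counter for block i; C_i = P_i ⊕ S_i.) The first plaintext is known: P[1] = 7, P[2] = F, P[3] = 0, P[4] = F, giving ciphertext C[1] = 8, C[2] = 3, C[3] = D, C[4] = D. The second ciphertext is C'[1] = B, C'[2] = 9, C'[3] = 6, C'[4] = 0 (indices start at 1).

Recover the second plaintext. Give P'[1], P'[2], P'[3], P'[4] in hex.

In CTR with a reused counter, both messages share the same keystream S_i, so C_i ⊕ C'_i = P_i ⊕ P'_i and thus P'_i = P_i ⊕ C_i ⊕ C'_i.
P'[1]: 7 ⊕ 8 ⊕ B = 4.
P'[2]: F ⊕ 3 ⊕ 9 = 5.
P'[3]: 0 ⊕ D ⊕ 6 = B.
P'[4]: F ⊕ D ⊕ 0 = 2.

P'[1] = 4, P'[2] = 5, P'[3] = B, P'[4] = 2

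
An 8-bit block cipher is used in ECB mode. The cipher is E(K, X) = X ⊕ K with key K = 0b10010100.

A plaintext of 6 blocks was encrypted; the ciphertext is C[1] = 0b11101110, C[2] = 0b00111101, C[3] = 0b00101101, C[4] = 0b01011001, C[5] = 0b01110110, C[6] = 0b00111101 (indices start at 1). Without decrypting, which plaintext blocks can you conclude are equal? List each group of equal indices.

P[2] = P[6]

ECB encrypts each block independently with the same key, so equal ciphertext blocks imply equal plaintext blocks.
C[2] = C[6] = 0b00111101, so P[2] = P[6].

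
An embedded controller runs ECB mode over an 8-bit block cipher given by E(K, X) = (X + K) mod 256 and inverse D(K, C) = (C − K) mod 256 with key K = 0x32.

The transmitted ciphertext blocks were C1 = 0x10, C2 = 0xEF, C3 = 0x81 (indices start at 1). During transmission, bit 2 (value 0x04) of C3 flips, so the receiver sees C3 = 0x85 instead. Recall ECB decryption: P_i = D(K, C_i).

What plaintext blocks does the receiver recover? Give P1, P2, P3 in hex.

Only C3 changed, to 0x85. In ECB, a change in C_i affects only P_i. Decrypting the received ciphertext:
P1: D(K, 0x10) = 0xDE.
P2: D(K, 0xEF) = 0xBD.
P3: D(K, 0x85) = 0x53.
Blocks that differ from the original plaintext: P3.

P1 = 0xDE, P2 = 0xBD, P3 = 0x53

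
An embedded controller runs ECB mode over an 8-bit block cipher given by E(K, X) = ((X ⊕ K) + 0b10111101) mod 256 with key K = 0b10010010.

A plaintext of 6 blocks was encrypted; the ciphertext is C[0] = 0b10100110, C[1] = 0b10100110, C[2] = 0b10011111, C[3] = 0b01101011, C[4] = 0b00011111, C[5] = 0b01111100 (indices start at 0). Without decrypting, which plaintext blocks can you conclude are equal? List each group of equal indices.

P[0] = P[1]

ECB encrypts each block independently with the same key, so equal ciphertext blocks imply equal plaintext blocks.
C[0] = C[1] = 0b10100110, so P[0] = P[1].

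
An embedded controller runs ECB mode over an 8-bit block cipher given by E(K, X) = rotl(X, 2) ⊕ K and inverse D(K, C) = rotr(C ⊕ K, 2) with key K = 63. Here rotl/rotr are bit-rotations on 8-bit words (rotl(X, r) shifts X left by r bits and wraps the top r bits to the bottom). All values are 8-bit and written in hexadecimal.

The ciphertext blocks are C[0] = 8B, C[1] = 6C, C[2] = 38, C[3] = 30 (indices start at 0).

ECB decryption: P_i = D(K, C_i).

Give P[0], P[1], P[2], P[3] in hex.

P[0]: D(K, 8B) = 3A.
P[1]: D(K, 6C) = C3.
P[2]: D(K, 38) = D6.
P[3]: D(K, 30) = D4.

P[0] = 3A, P[1] = C3, P[2] = D6, P[3] = D4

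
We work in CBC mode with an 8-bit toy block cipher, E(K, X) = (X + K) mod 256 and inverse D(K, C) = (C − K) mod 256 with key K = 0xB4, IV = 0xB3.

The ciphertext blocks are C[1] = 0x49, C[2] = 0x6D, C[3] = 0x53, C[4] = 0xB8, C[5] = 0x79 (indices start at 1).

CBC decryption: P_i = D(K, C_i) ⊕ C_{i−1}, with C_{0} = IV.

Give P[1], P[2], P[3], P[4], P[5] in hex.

P[1] = 0x26, P[2] = 0xF0, P[3] = 0xF2, P[4] = 0x57, P[5] = 0x7D

P[1]: D(K, 0x49) = 0x95; 0x95 ⊕ 0xB3 = 0x26.
P[2]: D(K, 0x6D) = 0xB9; 0xB9 ⊕ 0x49 = 0xF0.
P[3]: D(K, 0x53) = 0x9F; 0x9F ⊕ 0x6D = 0xF2.
P[4]: D(K, 0xB8) = 0x04; 0x04 ⊕ 0x53 = 0x57.
P[5]: D(K, 0x79) = 0xC5; 0xC5 ⊕ 0xB8 = 0x7D.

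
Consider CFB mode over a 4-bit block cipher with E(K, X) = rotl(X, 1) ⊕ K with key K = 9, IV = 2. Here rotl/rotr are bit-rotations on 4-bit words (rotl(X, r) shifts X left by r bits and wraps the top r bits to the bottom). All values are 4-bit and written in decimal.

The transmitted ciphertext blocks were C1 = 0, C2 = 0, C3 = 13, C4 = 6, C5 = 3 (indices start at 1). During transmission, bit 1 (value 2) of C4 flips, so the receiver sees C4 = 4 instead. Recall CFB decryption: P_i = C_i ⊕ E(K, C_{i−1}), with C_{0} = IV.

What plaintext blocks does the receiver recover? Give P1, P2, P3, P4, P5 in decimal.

Only C4 changed, to 4. In CFB, a change in C_i flips the same bit in P_i and garbles P_{i+1}. Decrypting the received ciphertext:
P1: E(K, 2) = 13; 0 ⊕ 13 = 13.
P2: E(K, 0) = 9; 0 ⊕ 9 = 9.
P3: E(K, 0) = 9; 13 ⊕ 9 = 4.
P4: E(K, 13) = 2; 4 ⊕ 2 = 6.
P5: E(K, 4) = 1; 3 ⊕ 1 = 2.
Blocks that differ from the original plaintext: P4, P5.

P1 = 13, P2 = 9, P3 = 4, P4 = 6, P5 = 2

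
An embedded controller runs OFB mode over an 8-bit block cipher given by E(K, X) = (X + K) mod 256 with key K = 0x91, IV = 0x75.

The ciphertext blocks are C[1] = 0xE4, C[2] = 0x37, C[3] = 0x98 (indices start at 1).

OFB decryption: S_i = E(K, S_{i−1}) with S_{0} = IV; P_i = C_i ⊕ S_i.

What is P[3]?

P[3] = 0xB0

P[1]: S = E(K, 0x75) = 0x06; 0xE4 ⊕ 0x06 = 0xE2.
P[2]: S = E(K, 0x06) = 0x97; 0x37 ⊕ 0x97 = 0xA0.
P[3]: S = E(K, 0x97) = 0x28; 0x98 ⊕ 0x28 = 0xB0.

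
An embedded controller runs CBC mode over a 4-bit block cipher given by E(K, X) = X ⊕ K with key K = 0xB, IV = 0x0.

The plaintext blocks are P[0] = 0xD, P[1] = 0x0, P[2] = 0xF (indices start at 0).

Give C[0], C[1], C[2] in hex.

CBC encryption: C_i = E(K, P_i ⊕ C_{i−1}), with C_{−1} = IV.
C[0]: P[0] ⊕ 0x0 = 0xD; E(K, 0xD) = 0x6.
C[1]: P[1] ⊕ 0x6 = 0x6; E(K, 0x6) = 0xD.
C[2]: P[2] ⊕ 0xD = 0x2; E(K, 0x2) = 0x9.

C[0] = 0x6, C[1] = 0xD, C[2] = 0x9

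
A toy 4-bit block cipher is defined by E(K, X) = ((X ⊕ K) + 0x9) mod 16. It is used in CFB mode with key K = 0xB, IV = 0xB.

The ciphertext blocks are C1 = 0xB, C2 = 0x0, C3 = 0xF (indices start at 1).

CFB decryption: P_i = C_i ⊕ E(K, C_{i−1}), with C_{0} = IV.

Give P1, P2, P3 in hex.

P1 = 0x2, P2 = 0x9, P3 = 0xB

P1: E(K, 0xB) = 0x9; 0xB ⊕ 0x9 = 0x2.
P2: E(K, 0xB) = 0x9; 0x0 ⊕ 0x9 = 0x9.
P3: E(K, 0x0) = 0x4; 0xF ⊕ 0x4 = 0xB.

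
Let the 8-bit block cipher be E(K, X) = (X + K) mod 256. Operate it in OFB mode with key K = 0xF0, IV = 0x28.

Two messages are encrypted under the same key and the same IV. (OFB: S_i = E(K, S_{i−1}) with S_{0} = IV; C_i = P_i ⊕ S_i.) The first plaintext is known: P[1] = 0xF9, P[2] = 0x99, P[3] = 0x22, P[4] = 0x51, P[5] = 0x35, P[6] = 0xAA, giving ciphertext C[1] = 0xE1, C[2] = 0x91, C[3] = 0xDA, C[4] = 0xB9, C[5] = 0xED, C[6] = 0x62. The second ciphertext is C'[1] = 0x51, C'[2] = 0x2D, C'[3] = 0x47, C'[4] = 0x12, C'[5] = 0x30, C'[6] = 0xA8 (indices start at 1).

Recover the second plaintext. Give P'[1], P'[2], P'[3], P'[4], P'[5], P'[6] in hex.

P'[1] = 0x49, P'[2] = 0x25, P'[3] = 0xBF, P'[4] = 0xFA, P'[5] = 0xE8, P'[6] = 0x60

In OFB with a reused IV, both messages share the same keystream S_i, so C_i ⊕ C'_i = P_i ⊕ P'_i and thus P'_i = P_i ⊕ C_i ⊕ C'_i.
P'[1]: 0xF9 ⊕ 0xE1 ⊕ 0x51 = 0x49.
P'[2]: 0x99 ⊕ 0x91 ⊕ 0x2D = 0x25.
P'[3]: 0x22 ⊕ 0xDA ⊕ 0x47 = 0xBF.
P'[4]: 0x51 ⊕ 0xB9 ⊕ 0x12 = 0xFA.
P'[5]: 0x35 ⊕ 0xED ⊕ 0x30 = 0xE8.
P'[6]: 0xAA ⊕ 0x62 ⊕ 0xA8 = 0x60.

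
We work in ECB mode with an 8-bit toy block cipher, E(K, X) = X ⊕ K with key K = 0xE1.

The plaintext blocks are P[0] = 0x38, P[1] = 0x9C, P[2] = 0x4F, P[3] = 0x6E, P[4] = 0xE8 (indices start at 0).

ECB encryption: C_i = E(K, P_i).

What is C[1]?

C[1]: E(K, 0x9C) = 0x7D.

C[1] = 0x7D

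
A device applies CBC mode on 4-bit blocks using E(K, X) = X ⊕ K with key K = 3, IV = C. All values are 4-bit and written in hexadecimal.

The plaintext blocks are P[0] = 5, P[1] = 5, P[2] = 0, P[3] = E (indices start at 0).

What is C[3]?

C[3] = 2

CBC encryption: C_i = E(K, P_i ⊕ C_{i−1}), with C_{−1} = IV.
C[0]: P[0] ⊕ C = 9; E(K, 9) = A.
C[1]: P[1] ⊕ A = F; E(K, F) = C.
C[2]: P[2] ⊕ C = C; E(K, C) = F.
C[3]: P[3] ⊕ F = 1; E(K, 1) = 2.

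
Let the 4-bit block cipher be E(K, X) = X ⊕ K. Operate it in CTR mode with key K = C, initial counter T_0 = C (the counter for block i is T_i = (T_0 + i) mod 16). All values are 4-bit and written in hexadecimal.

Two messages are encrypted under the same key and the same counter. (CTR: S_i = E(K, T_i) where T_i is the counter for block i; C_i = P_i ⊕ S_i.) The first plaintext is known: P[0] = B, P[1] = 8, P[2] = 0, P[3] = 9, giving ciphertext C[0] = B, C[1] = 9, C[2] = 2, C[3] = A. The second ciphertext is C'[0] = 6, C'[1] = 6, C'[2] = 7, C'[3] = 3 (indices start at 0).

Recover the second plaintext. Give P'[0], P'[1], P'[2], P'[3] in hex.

In CTR with a reused counter, both messages share the same keystream S_i, so C_i ⊕ C'_i = P_i ⊕ P'_i and thus P'_i = P_i ⊕ C_i ⊕ C'_i.
P'[0]: B ⊕ B ⊕ 6 = 6.
P'[1]: 8 ⊕ 9 ⊕ 6 = 7.
P'[2]: 0 ⊕ 2 ⊕ 7 = 5.
P'[3]: 9 ⊕ A ⊕ 3 = 0.

P'[0] = 6, P'[1] = 7, P'[2] = 5, P'[3] = 0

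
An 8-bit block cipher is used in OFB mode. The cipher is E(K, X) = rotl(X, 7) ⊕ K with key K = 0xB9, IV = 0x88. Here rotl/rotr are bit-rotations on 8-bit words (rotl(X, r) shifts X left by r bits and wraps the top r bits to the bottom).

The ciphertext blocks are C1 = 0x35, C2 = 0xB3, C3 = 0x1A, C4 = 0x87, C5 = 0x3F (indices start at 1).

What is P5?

P5 = 0xDC

OFB decryption: S_i = E(K, S_{i−1}) with S_{0} = IV; P_i = C_i ⊕ S_i.
P1: S = E(K, 0x88) = 0xFD; 0x35 ⊕ 0xFD = 0xC8.
P2: S = E(K, 0xFD) = 0x47; 0xB3 ⊕ 0x47 = 0xF4.
P3: S = E(K, 0x47) = 0x1A; 0x1A ⊕ 0x1A = 0x00.
P4: S = E(K, 0x1A) = 0xB4; 0x87 ⊕ 0xB4 = 0x33.
P5: S = E(K, 0xB4) = 0xE3; 0x3F ⊕ 0xE3 = 0xDC.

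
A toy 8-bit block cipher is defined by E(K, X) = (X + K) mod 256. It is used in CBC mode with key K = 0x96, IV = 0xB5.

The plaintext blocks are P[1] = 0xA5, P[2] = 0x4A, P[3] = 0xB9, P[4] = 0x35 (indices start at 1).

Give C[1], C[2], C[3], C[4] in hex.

CBC encryption: C_i = E(K, P_i ⊕ C_{i−1}), with C_{0} = IV.
C[1]: P[1] ⊕ 0xB5 = 0x10; E(K, 0x10) = 0xA6.
C[2]: P[2] ⊕ 0xA6 = 0xEC; E(K, 0xEC) = 0x82.
C[3]: P[3] ⊕ 0x82 = 0x3B; E(K, 0x3B) = 0xD1.
C[4]: P[4] ⊕ 0xD1 = 0xE4; E(K, 0xE4) = 0x7A.

C[1] = 0xA6, C[2] = 0x82, C[3] = 0xD1, C[4] = 0x7A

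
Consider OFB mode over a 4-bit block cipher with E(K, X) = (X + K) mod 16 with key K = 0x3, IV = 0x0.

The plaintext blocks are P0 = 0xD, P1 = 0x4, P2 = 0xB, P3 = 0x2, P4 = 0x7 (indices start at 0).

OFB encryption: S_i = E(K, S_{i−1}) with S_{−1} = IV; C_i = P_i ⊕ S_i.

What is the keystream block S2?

0x9

C0: S = E(K, 0x0) = 0x3; 0xD ⊕ 0x3 = 0xE.
C1: S = E(K, 0x3) = 0x6; 0x4 ⊕ 0x6 = 0x2.
C2: S = E(K, 0x6) = 0x9; 0xB ⊕ 0x9 = 0x2.
So S2 = 0x9.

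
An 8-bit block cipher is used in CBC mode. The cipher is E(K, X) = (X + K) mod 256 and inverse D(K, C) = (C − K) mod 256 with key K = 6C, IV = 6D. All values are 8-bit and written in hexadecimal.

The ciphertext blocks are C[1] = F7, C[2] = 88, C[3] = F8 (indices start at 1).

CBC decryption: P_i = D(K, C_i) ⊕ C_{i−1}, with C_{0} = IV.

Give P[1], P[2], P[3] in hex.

P[1] = E6, P[2] = EB, P[3] = 04

P[1]: D(K, F7) = 8B; 8B ⊕ 6D = E6.
P[2]: D(K, 88) = 1C; 1C ⊕ F7 = EB.
P[3]: D(K, F8) = 8C; 8C ⊕ 88 = 04.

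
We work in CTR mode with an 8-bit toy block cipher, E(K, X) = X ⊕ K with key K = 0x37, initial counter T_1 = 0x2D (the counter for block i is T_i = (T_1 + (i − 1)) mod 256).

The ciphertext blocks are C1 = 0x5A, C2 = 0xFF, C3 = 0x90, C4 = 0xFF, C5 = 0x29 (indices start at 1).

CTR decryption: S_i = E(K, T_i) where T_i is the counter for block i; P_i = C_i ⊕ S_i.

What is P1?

P1 = 0x40

P1: T = 0x2D, S = E(K, T) = 0x1A; 0x5A ⊕ 0x1A = 0x40.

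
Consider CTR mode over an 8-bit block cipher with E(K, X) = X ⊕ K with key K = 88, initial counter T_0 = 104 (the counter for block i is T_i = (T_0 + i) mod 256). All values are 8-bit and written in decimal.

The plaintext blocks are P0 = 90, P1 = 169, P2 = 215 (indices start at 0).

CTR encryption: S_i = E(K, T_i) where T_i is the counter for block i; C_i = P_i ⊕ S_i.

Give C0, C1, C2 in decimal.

C0: T = 104, S = E(K, T) = 48; 90 ⊕ 48 = 106.
C1: T = 105, S = E(K, T) = 49; 169 ⊕ 49 = 152.
C2: T = 106, S = E(K, T) = 50; 215 ⊕ 50 = 229.

C0 = 106, C1 = 152, C2 = 229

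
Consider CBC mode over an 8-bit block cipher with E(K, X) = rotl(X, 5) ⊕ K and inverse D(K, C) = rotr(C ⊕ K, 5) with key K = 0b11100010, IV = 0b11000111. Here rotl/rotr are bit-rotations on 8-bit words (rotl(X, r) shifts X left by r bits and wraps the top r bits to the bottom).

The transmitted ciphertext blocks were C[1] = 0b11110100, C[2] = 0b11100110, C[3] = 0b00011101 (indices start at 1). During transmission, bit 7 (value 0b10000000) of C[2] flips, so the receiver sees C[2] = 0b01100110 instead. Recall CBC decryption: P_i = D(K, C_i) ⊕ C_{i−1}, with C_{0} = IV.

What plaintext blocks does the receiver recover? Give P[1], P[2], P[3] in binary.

Only C[2] changed, to 0b01100110. In CBC, a change in C_i garbles P_i and flips the same bit in P_{i+1}. Decrypting the received ciphertext:
P[1]: D(K, 0b11110100) = 0b10110000; 0b10110000 ⊕ 0b11000111 = 0b01110111.
P[2]: D(K, 0b01100110) = 0b00100100; 0b00100100 ⊕ 0b11110100 = 0b11010000.
P[3]: D(K, 0b00011101) = 0b11111111; 0b11111111 ⊕ 0b01100110 = 0b10011001.
Blocks that differ from the original plaintext: P[2], P[3].

P[1] = 0b01110111, P[2] = 0b11010000, P[3] = 0b10011001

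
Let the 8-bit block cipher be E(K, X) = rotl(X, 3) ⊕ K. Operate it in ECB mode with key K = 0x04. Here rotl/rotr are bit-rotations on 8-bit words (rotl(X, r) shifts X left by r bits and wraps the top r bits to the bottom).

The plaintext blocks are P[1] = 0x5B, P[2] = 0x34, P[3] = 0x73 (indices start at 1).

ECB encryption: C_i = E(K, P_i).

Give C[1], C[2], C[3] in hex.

C[1] = 0xDE, C[2] = 0xA5, C[3] = 0x9F

C[1]: E(K, 0x5B) = 0xDE.
C[2]: E(K, 0x34) = 0xA5.
C[3]: E(K, 0x73) = 0x9F.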